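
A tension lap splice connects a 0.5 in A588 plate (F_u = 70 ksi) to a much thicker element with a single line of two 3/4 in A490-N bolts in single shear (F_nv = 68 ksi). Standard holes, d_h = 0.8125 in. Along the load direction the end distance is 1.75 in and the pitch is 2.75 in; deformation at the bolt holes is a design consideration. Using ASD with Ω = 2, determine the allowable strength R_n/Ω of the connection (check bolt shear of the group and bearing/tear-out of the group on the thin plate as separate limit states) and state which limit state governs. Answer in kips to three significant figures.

Bolt shear: A_b = π·0.75²/4 = 0.4418 in²; R_n = 68 × 0.4418 × 2 × 1 = 60.08 kips → 60.08 / 2 = 30 kips.
Bearing (1.2 l_c t F_u ≤ 2.4 d t F_u): upper limit = 2.4·0.75·0.5·70 = 63 kips.
  Edge l_c = 1.75 − 0.8125/2 = 1.344 → r_n = 56.44 kips; interior l_c = 2.75 − 0.8125 = 1.938 → r_n = 63 kips.
  R_n,bearing = 1·56.44 + 1·63 = 119.4 kips → 119.4 / 2 = 59.7 kips.
Bolt shear governs: 30 kips.

30 kips (bolt shear governs)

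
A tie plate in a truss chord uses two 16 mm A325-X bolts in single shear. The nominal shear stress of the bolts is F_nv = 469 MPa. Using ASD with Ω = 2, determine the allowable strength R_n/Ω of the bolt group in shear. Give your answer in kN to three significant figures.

A_b = π × 16² / 4 = 201.1 mm².
R_n = F_nv · A_b · n · n_s = 469 × 201.1 × 2 × 1 / 1000 = 188.6 kN.
Allowable strength R_n/Ω = 188.6 / 2 = 94.3 kN.

94.3 kN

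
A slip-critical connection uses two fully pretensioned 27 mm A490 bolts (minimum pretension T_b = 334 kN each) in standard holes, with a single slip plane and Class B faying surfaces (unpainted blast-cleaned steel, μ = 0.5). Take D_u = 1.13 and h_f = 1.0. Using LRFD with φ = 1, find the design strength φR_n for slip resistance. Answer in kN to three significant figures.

R_n = μ · D_u · h_f · T_b · n_s · n_b = 0.5 × 1.13 × 1.0 × 334 × 1 × 2 = 377.4 kN.
Design strength φR_n = 1 × 377.4 = 377 kN.

377 kN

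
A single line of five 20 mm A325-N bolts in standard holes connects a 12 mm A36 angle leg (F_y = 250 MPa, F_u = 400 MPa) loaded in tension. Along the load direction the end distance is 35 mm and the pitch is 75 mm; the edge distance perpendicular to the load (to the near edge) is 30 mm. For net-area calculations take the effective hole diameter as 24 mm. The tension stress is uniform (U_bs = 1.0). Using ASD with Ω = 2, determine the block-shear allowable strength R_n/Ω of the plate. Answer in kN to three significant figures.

Shear plane L_v = 35 + 4·75 = 335 mm; A_gv = 335 × 12 = 4020 mm².
A_nv = (335 − 4.5·24) × 12 = 2724 mm².
A_nt = (30 − 0.5·24) × 12 = 216 mm².
0.6 F_u A_nv = 653.8 kN; 0.6 F_y A_gv = 603 kN → shear yielding governs the shear term.
R_n = 603 + 1.0 × 400 × 216 / 1000 = 689.4 kN.
Allowable strength R_n/Ω = 689.4 / 2 = 345 kN.

345 kN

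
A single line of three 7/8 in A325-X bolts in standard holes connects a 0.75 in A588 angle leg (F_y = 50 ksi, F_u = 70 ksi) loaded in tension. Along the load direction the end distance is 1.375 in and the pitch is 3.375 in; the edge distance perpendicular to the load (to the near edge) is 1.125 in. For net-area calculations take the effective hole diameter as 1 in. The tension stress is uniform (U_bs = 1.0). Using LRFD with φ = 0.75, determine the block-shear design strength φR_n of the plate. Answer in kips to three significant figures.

158 kips

Shear plane L_v = 1.375 + 2·3.375 = 8.125 in; A_gv = 8.125 × 0.75 = 6.094 in².
A_nv = (8.125 − 2.5·1) × 0.75 = 4.219 in².
A_nt = (1.125 − 0.5·1) × 0.75 = 0.4688 in².
0.6 F_u A_nv = 177.2 kips; 0.6 F_y A_gv = 182.8 kips → shear rupture governs the shear term.
R_n = 177.2 + 1.0 × 70 × 0.4688 = 210 kips.
Design strength φR_n = 0.75 × 210 = 158 kips.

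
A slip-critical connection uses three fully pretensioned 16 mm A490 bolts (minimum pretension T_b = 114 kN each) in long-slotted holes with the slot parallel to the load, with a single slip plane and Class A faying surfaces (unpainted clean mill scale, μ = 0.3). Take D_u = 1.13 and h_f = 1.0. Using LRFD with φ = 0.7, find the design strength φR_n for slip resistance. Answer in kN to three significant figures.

R_n = μ · D_u · h_f · T_b · n_s · n_b = 0.3 × 1.13 × 1.0 × 114 × 1 × 3 = 115.9 kN.
Design strength φR_n = 0.7 × 115.9 = 81.2 kN.

81.2 kN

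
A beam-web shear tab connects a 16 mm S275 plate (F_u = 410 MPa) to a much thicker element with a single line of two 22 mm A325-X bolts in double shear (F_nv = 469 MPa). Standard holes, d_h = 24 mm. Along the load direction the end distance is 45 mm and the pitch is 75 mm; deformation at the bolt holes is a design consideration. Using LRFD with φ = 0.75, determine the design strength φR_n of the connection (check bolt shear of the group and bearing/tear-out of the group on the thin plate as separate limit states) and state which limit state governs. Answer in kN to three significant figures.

Bolt shear: A_b = π·22²/4 = 380.1 mm²; R_n = 469 × 380.1 × 2 × 2 / 1000 = 713.1 kN → 0.75 × 713.1 = 535 kN.
Bearing (1.2 l_c t F_u ≤ 2.4 d t F_u): upper limit = 2.4·22·16·410 / 1000 = 346.4 kN.
  Edge l_c = 45 − 24/2 = 33 → r_n = 259.8 kN; interior l_c = 75 − 24 = 51 → r_n = 346.4 kN.
  R_n,bearing = 1·259.8 + 1·346.4 = 606.1 kN → 0.75 × 606.1 = 455 kN.
Bearing governs: 455 kN.

455 kN (bearing governs)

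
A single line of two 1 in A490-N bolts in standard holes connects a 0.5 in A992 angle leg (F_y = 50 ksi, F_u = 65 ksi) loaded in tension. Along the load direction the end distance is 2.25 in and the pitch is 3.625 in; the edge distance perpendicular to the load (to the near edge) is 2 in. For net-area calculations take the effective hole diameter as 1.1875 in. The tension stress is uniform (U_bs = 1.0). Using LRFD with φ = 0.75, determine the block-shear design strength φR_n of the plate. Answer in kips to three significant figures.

Shear plane L_v = 2.25 + 1·3.625 = 5.875 in; A_gv = 5.875 × 0.5 = 2.938 in².
A_nv = (5.875 − 1.5·1.1875) × 0.5 = 2.047 in².
A_nt = (2 − 0.5·1.1875) × 0.5 = 0.7031 in².
0.6 F_u A_nv = 79.83 kips; 0.6 F_y A_gv = 88.12 kips → shear rupture governs the shear term.
R_n = 79.83 + 1.0 × 65 × 0.7031 = 125.5 kips.
Design strength φR_n = 0.75 × 125.5 = 94.1 kips.

94.1 kips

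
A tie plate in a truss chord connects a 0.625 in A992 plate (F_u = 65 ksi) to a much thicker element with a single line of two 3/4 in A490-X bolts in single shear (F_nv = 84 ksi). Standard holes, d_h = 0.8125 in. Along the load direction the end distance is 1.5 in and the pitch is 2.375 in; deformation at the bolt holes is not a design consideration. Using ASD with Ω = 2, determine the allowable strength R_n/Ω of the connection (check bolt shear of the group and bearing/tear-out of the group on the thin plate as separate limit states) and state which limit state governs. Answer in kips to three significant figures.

37.1 kips (bolt shear governs)

Bolt shear: A_b = π·0.75²/4 = 0.4418 in²; R_n = 84 × 0.4418 × 2 × 1 = 74.22 kips → 74.22 / 2 = 37.1 kips.
Bearing (1.5 l_c t F_u ≤ 3.0 d t F_u): upper limit = 3.0·0.75·0.625·65 = 91.41 kips.
  Edge l_c = 1.5 − 0.8125/2 = 1.094 → r_n = 66.65 kips; interior l_c = 2.375 − 0.8125 = 1.562 → r_n = 91.41 kips.
  R_n,bearing = 1·66.65 + 1·91.41 = 158.1 kips → 158.1 / 2 = 79 kips.
Bolt shear governs: 37.1 kips.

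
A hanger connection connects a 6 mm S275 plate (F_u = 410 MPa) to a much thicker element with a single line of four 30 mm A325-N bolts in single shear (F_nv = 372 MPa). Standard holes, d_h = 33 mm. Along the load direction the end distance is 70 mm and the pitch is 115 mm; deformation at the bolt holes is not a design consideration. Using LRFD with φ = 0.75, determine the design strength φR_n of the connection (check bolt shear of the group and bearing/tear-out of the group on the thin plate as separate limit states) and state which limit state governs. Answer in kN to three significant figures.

646 kN (bearing governs)

Bolt shear: A_b = π·30²/4 = 706.9 mm²; R_n = 372 × 706.9 × 4 × 1 / 1000 = 1052 kN → 0.75 × 1052 = 789 kN.
Bearing (1.5 l_c t F_u ≤ 3.0 d t F_u): upper limit = 3.0·30·6·410 / 1000 = 221.4 kN.
  Edge l_c = 70 − 33/2 = 53.5 → r_n = 197.4 kN; interior l_c = 115 − 33 = 82 → r_n = 221.4 kN.
  R_n,bearing = 1·197.4 + 3·221.4 = 861.6 kN → 0.75 × 861.6 = 646 kN.
Bearing governs: 646 kN.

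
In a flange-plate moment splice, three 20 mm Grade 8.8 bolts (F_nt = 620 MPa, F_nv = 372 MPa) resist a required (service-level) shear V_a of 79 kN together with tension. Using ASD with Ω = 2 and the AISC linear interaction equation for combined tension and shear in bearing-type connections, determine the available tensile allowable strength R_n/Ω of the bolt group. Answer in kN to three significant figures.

248 kN

A_b = π·20²/4 = 314.2 mm²; f_rv = 79 × 1000 / (3 × 314.2) = 83.82 MPa.
F'_nt = 1.3 F_nt − (Ω F_nt / F_nv) f_rv = 1.3·620 − (2·620/372)·83.82 = 526.6 MPa, capped at F_nt → F'_nt = 526.6 MPa.
R_n = F'_nt · A_b · n = 526.6 × 314.2 × 3 / 1000 = 496.3 kN.
Allowable strength R_n/Ω = 496.3 / 2 = 248 kN.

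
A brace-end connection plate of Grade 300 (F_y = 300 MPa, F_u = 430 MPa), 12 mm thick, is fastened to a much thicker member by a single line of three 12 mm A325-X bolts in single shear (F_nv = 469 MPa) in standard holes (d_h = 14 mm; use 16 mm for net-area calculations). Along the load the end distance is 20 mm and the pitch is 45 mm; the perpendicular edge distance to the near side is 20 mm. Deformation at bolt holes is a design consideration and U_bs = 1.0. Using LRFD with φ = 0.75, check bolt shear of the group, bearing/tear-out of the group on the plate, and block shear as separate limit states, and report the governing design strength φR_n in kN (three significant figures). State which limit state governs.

Bolt shear: A_b = π·12²/4 = 113.1 mm²; R_n = 469 × 113.1 × 3 × 1 / 1000 = 159.1 kN → 0.75 × 159.1 = 119 kN.
Bearing: edge l_c = 13, r_n = 80.5 kN; interior l_c = 31, r_n = 148.6 kN; R_n = 80.5 + 2·148.6 = 377.7 kN → 283 kN.
Block shear: A_gv = 1320, A_nv = 840, A_nt = 144 mm²; R_n = min(0.6F_uA_nv, 0.6F_yA_gv) + U_bs·F_u·A_nt = 278.6 kN → 209 kN.
Bolt shear governs: 119 kN.

119 kN (bolt shear governs)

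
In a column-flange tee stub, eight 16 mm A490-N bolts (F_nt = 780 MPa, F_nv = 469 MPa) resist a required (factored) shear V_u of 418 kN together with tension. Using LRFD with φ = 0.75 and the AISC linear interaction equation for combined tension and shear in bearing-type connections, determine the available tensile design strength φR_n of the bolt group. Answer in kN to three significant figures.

528 kN

A_b = π·16²/4 = 201.1 mm²; f_rv = 418 × 1000 / (8 × 201.1) = 259.9 MPa.
F'_nt = 1.3 F_nt − (F_nt / φF_nv) f_rv = 1.3·780 − (780/(0.75·469))·259.9 = 437.7 MPa, capped at F_nt → F'_nt = 437.7 MPa.
R_n = F'_nt · A_b · n = 437.7 × 201.1 × 8 / 1000 = 704.1 kN.
Design strength φR_n = 0.75 × 704.1 = 528 kN.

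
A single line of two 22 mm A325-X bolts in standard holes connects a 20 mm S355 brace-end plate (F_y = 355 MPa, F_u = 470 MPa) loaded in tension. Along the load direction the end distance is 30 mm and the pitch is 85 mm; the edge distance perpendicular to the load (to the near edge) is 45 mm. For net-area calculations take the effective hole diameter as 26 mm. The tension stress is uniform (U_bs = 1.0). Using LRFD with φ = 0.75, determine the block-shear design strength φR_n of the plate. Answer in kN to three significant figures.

547 kN

Shear plane L_v = 30 + 1·85 = 115 mm; A_gv = 115 × 20 = 2300 mm².
A_nv = (115 − 1.5·26) × 20 = 1520 mm².
A_nt = (45 − 0.5·26) × 20 = 640 mm².
0.6 F_u A_nv = 428.6 kN; 0.6 F_y A_gv = 489.9 kN → shear rupture governs the shear term.
R_n = 428.6 + 1.0 × 470 × 640 / 1000 = 729.4 kN.
Design strength φR_n = 0.75 × 729.4 = 547 kN.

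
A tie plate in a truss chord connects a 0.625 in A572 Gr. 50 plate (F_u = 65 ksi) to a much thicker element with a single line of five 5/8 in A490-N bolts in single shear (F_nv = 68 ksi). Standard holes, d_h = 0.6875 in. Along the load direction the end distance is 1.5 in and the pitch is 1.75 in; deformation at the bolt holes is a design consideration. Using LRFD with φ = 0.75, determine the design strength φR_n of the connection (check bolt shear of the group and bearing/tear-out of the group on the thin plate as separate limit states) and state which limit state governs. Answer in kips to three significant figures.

Bolt shear: A_b = π·0.625²/4 = 0.3068 in²; R_n = 68 × 0.3068 × 5 × 1 = 104.3 kips → 0.75 × 104.3 = 78.2 kips.
Bearing (1.2 l_c t F_u ≤ 2.4 d t F_u): upper limit = 2.4·0.625·0.625·65 = 60.94 kips.
  Edge l_c = 1.5 − 0.6875/2 = 1.156 → r_n = 56.37 kips; interior l_c = 1.75 − 0.6875 = 1.062 → r_n = 51.8 kips.
  R_n,bearing = 1·56.37 + 4·51.8 = 263.6 kips → 0.75 × 263.6 = 198 kips.
Bolt shear governs: 78.2 kips.

78.2 kips (bolt shear governs)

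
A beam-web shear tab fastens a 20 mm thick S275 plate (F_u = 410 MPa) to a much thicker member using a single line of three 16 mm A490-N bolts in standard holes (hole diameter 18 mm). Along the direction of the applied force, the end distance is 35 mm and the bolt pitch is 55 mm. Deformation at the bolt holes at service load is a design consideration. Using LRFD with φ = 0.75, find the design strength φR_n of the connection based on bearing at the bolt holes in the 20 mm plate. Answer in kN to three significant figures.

664 kN

Per bolt r_n = 1.2 l_c t F_u ≤ 2.4 d t F_u; upper limit = 2.4 × 16 × 20 × 410 / 1000 = 314.9 kN.
Edge bolt: l_c = 35 − 18/2 = 26 mm → 1.2 × 26 × 20 × 410 / 1000 = 255.8 → r_n = 255.8 kN.
Interior bolts: l_c = 55 − 18 = 37 mm → 1.2 × 37 × 20 × 410 / 1000 = 364.1 → r_n = 314.9 kN.
R_n = 1 × 255.8 + 2 × 314.9 = 885.6 kN.
Design strength φR_n = 0.75 × 885.6 = 664 kN.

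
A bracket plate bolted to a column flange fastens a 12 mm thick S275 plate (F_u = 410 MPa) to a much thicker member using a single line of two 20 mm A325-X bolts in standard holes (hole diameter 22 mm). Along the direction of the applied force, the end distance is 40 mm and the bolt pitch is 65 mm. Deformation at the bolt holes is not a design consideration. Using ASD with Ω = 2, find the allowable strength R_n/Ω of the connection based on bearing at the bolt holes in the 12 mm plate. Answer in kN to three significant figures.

255 kN

Per bolt r_n = 1.5 l_c t F_u ≤ 3.0 d t F_u; upper limit = 3.0 × 20 × 12 × 410 / 1000 = 295.2 kN.
Edge bolt: l_c = 40 − 22/2 = 29 mm → 1.5 × 29 × 12 × 410 / 1000 = 214 → r_n = 214 kN.
Interior bolts: l_c = 65 − 22 = 43 mm → 1.5 × 43 × 12 × 410 / 1000 = 317.3 → r_n = 295.2 kN.
R_n = 1 × 214 + 1 × 295.2 = 509.2 kN.
Allowable strength R_n/Ω = 509.2 / 2 = 255 kN.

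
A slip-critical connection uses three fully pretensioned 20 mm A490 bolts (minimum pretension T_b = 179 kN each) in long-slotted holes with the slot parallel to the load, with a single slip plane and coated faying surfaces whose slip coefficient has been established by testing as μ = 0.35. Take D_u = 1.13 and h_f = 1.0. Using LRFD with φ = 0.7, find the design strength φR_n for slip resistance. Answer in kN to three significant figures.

149 kN

R_n = μ · D_u · h_f · T_b · n_s · n_b = 0.35 × 1.13 × 1.0 × 179 × 1 × 3 = 212.4 kN.
Design strength φR_n = 0.7 × 212.4 = 149 kN.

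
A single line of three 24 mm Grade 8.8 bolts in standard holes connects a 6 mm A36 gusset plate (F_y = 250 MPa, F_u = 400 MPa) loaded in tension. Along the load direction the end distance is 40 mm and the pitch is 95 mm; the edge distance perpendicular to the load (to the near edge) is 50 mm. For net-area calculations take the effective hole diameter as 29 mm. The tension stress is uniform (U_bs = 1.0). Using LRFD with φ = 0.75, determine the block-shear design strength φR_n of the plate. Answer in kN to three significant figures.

Shear plane L_v = 40 + 2·95 = 230 mm; A_gv = 230 × 6 = 1380 mm².
A_nv = (230 − 2.5·29) × 6 = 945 mm².
A_nt = (50 − 0.5·29) × 6 = 213 mm².
0.6 F_u A_nv = 226.8 kN; 0.6 F_y A_gv = 207 kN → shear yielding governs the shear term.
R_n = 207 + 1.0 × 400 × 213 / 1000 = 292.2 kN.
Design strength φR_n = 0.75 × 292.2 = 219 kN.

219 kN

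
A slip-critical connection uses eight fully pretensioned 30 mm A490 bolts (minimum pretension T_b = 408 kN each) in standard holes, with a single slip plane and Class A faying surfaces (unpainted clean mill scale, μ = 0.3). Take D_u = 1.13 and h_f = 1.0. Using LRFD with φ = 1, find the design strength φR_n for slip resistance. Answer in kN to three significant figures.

R_n = μ · D_u · h_f · T_b · n_s · n_b = 0.3 × 1.13 × 1.0 × 408 × 1 × 8 = 1106 kN.
Design strength φR_n = 1 × 1106 = 1110 kN.

1110 kN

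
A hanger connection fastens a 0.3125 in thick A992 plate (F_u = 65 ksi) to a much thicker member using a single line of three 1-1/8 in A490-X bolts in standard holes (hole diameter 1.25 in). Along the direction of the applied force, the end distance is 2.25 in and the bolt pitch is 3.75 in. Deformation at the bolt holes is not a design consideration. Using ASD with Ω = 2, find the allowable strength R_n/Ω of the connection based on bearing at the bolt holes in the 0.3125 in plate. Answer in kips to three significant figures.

Per bolt r_n = 1.5 l_c t F_u ≤ 3.0 d t F_u; upper limit = 3.0 × 1.125 × 0.3125 × 65 = 68.55 kips.
Edge bolt: l_c = 2.25 − 1.25/2 = 1.625 in → 1.5 × 1.625 × 0.3125 × 65 = 49.51 → r_n = 49.51 kips.
Interior bolts: l_c = 3.75 − 1.25 = 2.5 in → 1.5 × 2.5 × 0.3125 × 65 = 76.17 → r_n = 68.55 kips.
R_n = 1 × 49.51 + 2 × 68.55 = 186.6 kips.
Allowable strength R_n/Ω = 186.6 / 2 = 93.3 kips.

93.3 kips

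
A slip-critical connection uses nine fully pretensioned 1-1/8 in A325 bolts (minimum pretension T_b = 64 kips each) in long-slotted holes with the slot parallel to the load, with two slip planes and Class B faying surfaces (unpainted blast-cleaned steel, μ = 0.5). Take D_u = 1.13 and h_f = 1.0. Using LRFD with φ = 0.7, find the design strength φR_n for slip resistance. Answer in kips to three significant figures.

456 kips

R_n = μ · D_u · h_f · T_b · n_s · n_b = 0.5 × 1.13 × 1.0 × 64 × 2 × 9 = 650.9 kips.
Design strength φR_n = 0.7 × 650.9 = 456 kips.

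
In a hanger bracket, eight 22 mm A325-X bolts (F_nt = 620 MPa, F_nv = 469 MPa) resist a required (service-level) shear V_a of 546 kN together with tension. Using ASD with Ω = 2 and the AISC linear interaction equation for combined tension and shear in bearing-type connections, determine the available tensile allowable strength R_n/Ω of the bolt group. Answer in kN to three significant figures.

A_b = π·22²/4 = 380.1 mm²; f_rv = 546 × 1000 / (8 × 380.1) = 179.5 MPa.
F'_nt = 1.3 F_nt − (Ω F_nt / F_nv) f_rv = 1.3·620 − (2·620/469)·179.5 = 331.3 MPa, capped at F_nt → F'_nt = 331.3 MPa.
R_n = F'_nt · A_b · n = 331.3 × 380.1 × 8 / 1000 = 1008 kN.
Allowable strength R_n/Ω = 1008 / 2 = 504 kN.

504 kN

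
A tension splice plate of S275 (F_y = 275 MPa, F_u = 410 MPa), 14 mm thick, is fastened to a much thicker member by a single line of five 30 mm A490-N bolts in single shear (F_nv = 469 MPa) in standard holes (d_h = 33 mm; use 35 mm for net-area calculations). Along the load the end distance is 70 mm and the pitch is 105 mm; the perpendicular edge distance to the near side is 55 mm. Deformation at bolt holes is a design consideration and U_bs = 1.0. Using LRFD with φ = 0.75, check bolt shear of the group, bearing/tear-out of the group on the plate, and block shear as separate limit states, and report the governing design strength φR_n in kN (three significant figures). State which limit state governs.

Bolt shear: A_b = π·30²/4 = 706.9 mm²; R_n = 469 × 706.9 × 5 × 1 / 1000 = 1658 kN → 0.75 × 1658 = 1240 kN.
Bearing: edge l_c = 53.5, r_n = 368.5 kN; interior l_c = 72, r_n = 413.3 kN; R_n = 368.5 + 4·413.3 = 2022 kN → 1520 kN.
Block shear: A_gv = 6860, A_nv = 4655, A_nt = 525 mm²; R_n = min(0.6F_uA_nv, 0.6F_yA_gv) + U_bs·F_u·A_nt = 1347 kN → 1010 kN.
Block shear governs: 1010 kN.

1010 kN (block shear governs)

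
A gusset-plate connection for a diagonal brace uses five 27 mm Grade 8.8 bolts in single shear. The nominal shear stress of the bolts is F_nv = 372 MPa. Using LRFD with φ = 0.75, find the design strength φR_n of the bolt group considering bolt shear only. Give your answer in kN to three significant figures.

799 kN

A_b = π × 27² / 4 = 572.6 mm².
R_n = F_nv · A_b · n · n_s = 372 × 572.6 × 5 × 1 / 1000 = 1065 kN.
Design strength φR_n = 0.75 × 1065 = 799 kN.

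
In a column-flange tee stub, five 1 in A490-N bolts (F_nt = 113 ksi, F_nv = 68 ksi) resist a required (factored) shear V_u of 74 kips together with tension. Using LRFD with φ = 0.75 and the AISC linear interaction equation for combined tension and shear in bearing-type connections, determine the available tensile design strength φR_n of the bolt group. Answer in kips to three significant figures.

310 kips

A_b = π·1²/4 = 0.7854 in²; f_rv = 74 / (5 × 0.7854) = 18.84 ksi.
F'_nt = 1.3 F_nt − (F_nt / φF_nv) f_rv = 1.3·113 − (113/(0.75·68))·18.84 = 105.1 ksi, capped at F_nt → F'_nt = 105.1 ksi.
R_n = F'_nt · A_b · n = 105.1 × 0.7854 × 5 = 412.9 kips.
Design strength φR_n = 0.75 × 412.9 = 310 kips.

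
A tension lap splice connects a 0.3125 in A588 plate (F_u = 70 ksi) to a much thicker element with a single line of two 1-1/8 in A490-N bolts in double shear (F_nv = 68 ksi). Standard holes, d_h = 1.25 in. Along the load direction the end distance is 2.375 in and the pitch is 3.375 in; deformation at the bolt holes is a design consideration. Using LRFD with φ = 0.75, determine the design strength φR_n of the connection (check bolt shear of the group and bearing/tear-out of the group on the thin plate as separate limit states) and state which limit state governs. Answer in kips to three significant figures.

76.3 kips (bearing governs)

Bolt shear: A_b = π·1.125²/4 = 0.994 in²; R_n = 68 × 0.994 × 2 × 2 = 270.4 kips → 0.75 × 270.4 = 203 kips.
Bearing (1.2 l_c t F_u ≤ 2.4 d t F_u): upper limit = 2.4·1.125·0.3125·70 = 59.06 kips.
  Edge l_c = 2.375 − 1.25/2 = 1.75 → r_n = 45.94 kips; interior l_c = 3.375 − 1.25 = 2.125 → r_n = 55.78 kips.
  R_n,bearing = 1·45.94 + 1·55.78 = 101.7 kips → 0.75 × 101.7 = 76.3 kips.
Bearing governs: 76.3 kips.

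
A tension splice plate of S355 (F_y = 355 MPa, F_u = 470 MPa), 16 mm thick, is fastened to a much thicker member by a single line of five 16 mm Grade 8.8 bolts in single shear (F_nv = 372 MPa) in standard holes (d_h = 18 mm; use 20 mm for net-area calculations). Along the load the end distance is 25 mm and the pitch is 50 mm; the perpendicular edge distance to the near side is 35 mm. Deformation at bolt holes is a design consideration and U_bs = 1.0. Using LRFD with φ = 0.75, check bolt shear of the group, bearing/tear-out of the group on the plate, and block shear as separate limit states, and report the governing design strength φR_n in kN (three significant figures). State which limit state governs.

280 kN (bolt shear governs)

Bolt shear: A_b = π·16²/4 = 201.1 mm²; R_n = 372 × 201.1 × 5 × 1 / 1000 = 374 kN → 0.75 × 374 = 280 kN.
Bearing: edge l_c = 16, r_n = 144.4 kN; interior l_c = 32, r_n = 288.8 kN; R_n = 144.4 + 4·288.8 = 1299 kN → 975 kN.
Block shear: A_gv = 3600, A_nv = 2160, A_nt = 400 mm²; R_n = min(0.6F_uA_nv, 0.6F_yA_gv) + U_bs·F_u·A_nt = 797.1 kN → 598 kN.
Bolt shear governs: 280 kN.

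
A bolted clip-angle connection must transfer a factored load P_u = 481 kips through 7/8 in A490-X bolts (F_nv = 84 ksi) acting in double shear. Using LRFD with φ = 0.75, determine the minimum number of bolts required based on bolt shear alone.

A_b = π·0.875²/4 = 0.6013 in².
Per-bolt design strength φR_n = 0.75 × 84 × 0.6013 × 2 = 75.77 kips.
n ≥ 481 / 75.77 = 6.348 → use 7 bolts.

7 bolts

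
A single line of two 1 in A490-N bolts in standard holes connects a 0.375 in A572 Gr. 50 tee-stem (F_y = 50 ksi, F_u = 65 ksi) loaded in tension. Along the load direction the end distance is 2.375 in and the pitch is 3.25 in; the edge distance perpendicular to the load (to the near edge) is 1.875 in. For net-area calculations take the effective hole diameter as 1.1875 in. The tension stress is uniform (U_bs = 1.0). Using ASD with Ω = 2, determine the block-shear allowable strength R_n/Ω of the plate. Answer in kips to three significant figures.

Shear plane L_v = 2.375 + 1·3.25 = 5.625 in; A_gv = 5.625 × 0.375 = 2.109 in².
A_nv = (5.625 − 1.5·1.1875) × 0.375 = 1.441 in².
A_nt = (1.875 − 0.5·1.1875) × 0.375 = 0.4805 in².
0.6 F_u A_nv = 56.21 kips; 0.6 F_y A_gv = 63.28 kips → shear rupture governs the shear term.
R_n = 56.21 + 1.0 × 65 × 0.4805 = 87.45 kips.
Allowable strength R_n/Ω = 87.45 / 2 = 43.7 kips.

43.7 kips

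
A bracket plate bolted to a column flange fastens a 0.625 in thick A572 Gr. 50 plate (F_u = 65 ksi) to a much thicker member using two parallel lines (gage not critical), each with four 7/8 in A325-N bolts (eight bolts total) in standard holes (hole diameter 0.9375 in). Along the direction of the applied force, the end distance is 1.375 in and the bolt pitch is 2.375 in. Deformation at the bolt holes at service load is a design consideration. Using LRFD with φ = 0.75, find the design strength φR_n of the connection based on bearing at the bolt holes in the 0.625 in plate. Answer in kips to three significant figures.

382 kips

Per bolt r_n = 1.2 l_c t F_u ≤ 2.4 d t F_u; upper limit = 2.4 × 0.875 × 0.625 × 65 = 85.31 kips.
Edge bolt: l_c = 1.375 − 0.9375/2 = 0.9062 in → 1.2 × 0.9062 × 0.625 × 65 = 44.18 → r_n = 44.18 kips.
Interior bolts: l_c = 2.375 − 0.9375 = 1.438 in → 1.2 × 1.438 × 0.625 × 65 = 70.08 → r_n = 70.08 kips.
R_n = 2 × 44.18 + 6 × 70.08 = 508.8 kips.
Design strength φR_n = 0.75 × 508.8 = 382 kips.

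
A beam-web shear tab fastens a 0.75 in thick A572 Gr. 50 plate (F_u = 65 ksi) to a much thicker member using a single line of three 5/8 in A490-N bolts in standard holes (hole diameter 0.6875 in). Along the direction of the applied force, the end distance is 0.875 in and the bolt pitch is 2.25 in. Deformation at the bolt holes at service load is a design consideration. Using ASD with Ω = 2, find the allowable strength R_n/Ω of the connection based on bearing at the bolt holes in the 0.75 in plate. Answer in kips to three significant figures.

Per bolt r_n = 1.2 l_c t F_u ≤ 2.4 d t F_u; upper limit = 2.4 × 0.625 × 0.75 × 65 = 73.12 kips.
Edge bolt: l_c = 0.875 − 0.6875/2 = 0.5312 in → 1.2 × 0.5312 × 0.75 × 65 = 31.08 → r_n = 31.08 kips.
Interior bolts: l_c = 2.25 − 0.6875 = 1.562 in → 1.2 × 1.562 × 0.75 × 65 = 91.41 → r_n = 73.12 kips.
R_n = 1 × 31.08 + 2 × 73.12 = 177.3 kips.
Allowable strength R_n/Ω = 177.3 / 2 = 88.7 kips.

88.7 kips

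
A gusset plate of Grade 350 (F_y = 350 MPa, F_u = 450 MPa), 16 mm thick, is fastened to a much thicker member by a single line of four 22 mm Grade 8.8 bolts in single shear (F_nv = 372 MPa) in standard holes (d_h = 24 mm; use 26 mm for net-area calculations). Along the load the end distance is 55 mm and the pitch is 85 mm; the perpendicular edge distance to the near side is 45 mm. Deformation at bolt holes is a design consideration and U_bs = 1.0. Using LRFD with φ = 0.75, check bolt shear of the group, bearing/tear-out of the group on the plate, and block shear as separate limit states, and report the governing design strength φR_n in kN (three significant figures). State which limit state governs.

424 kN (bolt shear governs)

Bolt shear: A_b = π·22²/4 = 380.1 mm²; R_n = 372 × 380.1 × 4 × 1 / 1000 = 565.6 kN → 0.75 × 565.6 = 424 kN.
Bearing: edge l_c = 43, r_n = 371.5 kN; interior l_c = 61, r_n = 380.2 kN; R_n = 371.5 + 3·380.2 = 1512 kN → 1130 kN.
Block shear: A_gv = 4960, A_nv = 3504, A_nt = 512 mm²; R_n = min(0.6F_uA_nv, 0.6F_yA_gv) + U_bs·F_u·A_nt = 1176 kN → 882 kN.
Bolt shear governs: 424 kN.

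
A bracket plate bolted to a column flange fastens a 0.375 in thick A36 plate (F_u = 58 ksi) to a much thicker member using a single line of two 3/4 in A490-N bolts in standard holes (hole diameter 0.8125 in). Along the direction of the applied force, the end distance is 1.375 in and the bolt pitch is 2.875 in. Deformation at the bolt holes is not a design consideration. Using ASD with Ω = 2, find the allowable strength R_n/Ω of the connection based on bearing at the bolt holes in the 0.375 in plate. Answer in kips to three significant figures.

40.3 kips

Per bolt r_n = 1.5 l_c t F_u ≤ 3.0 d t F_u; upper limit = 3.0 × 0.75 × 0.375 × 58 = 48.94 kips.
Edge bolt: l_c = 1.375 − 0.8125/2 = 0.9688 in → 1.5 × 0.9688 × 0.375 × 58 = 31.61 → r_n = 31.61 kips.
Interior bolts: l_c = 2.875 − 0.8125 = 2.062 in → 1.5 × 2.062 × 0.375 × 58 = 67.29 → r_n = 48.94 kips.
R_n = 1 × 31.61 + 1 × 48.94 = 80.54 kips.
Allowable strength R_n/Ω = 80.54 / 2 = 40.3 kips.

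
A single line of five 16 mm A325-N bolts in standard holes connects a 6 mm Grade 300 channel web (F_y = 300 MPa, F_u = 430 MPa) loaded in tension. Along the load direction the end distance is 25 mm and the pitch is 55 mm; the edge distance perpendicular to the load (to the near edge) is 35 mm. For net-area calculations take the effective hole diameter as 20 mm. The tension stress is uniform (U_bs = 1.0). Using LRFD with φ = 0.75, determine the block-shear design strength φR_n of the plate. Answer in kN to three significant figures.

Shear plane L_v = 25 + 4·55 = 245 mm; A_gv = 245 × 6 = 1470 mm².
A_nv = (245 − 4.5·20) × 6 = 930 mm².
A_nt = (35 − 0.5·20) × 6 = 150 mm².
0.6 F_u A_nv = 239.9 kN; 0.6 F_y A_gv = 264.6 kN → shear rupture governs the shear term.
R_n = 239.9 + 1.0 × 430 × 150 / 1000 = 304.4 kN.
Design strength φR_n = 0.75 × 304.4 = 228 kN.

228 kN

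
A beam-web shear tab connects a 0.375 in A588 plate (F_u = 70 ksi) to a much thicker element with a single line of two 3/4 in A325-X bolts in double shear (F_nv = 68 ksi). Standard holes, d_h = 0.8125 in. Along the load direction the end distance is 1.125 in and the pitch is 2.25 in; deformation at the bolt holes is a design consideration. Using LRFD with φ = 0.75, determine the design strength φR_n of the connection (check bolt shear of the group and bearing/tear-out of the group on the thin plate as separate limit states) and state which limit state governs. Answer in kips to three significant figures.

Bolt shear: A_b = π·0.75²/4 = 0.4418 in²; R_n = 68 × 0.4418 × 2 × 2 = 120.2 kips → 0.75 × 120.2 = 90.1 kips.
Bearing (1.2 l_c t F_u ≤ 2.4 d t F_u): upper limit = 2.4·0.75·0.375·70 = 47.25 kips.
  Edge l_c = 1.125 − 0.8125/2 = 0.7188 → r_n = 22.64 kips; interior l_c = 2.25 − 0.8125 = 1.438 → r_n = 45.28 kips.
  R_n,bearing = 1·22.64 + 1·45.28 = 67.92 kips → 0.75 × 67.92 = 50.9 kips.
Bearing governs: 50.9 kips.

50.9 kips (bearing governs)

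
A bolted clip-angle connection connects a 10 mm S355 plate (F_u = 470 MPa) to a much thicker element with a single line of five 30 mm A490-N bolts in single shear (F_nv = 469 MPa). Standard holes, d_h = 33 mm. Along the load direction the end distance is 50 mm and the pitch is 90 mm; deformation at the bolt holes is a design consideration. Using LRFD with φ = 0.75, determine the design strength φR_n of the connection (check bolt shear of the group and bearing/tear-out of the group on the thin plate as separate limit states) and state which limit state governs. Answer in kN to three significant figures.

Bolt shear: A_b = π·30²/4 = 706.9 mm²; R_n = 469 × 706.9 × 5 × 1 / 1000 = 1658 kN → 0.75 × 1658 = 1240 kN.
Bearing (1.2 l_c t F_u ≤ 2.4 d t F_u): upper limit = 2.4·30·10·470 / 1000 = 338.4 kN.
  Edge l_c = 50 − 33/2 = 33.5 → r_n = 188.9 kN; interior l_c = 90 − 33 = 57 → r_n = 321.5 kN.
  R_n,bearing = 1·188.9 + 4·321.5 = 1475 kN → 0.75 × 1475 = 1110 kN.
Bearing governs: 1110 kN.

1110 kN (bearing governs)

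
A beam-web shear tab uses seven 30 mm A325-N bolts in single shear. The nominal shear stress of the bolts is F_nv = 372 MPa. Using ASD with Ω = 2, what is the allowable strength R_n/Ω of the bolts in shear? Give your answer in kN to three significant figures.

A_b = π × 30² / 4 = 706.9 mm².
R_n = F_nv · A_b · n · n_s = 372 × 706.9 × 7 × 1 / 1000 = 1841 kN.
Allowable strength R_n/Ω = 1841 / 2 = 920 kN.

920 kN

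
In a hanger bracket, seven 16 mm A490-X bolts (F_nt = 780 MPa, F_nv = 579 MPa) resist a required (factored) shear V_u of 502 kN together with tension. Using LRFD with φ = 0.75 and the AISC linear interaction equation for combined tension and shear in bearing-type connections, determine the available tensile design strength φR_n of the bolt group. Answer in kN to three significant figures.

A_b = π·16²/4 = 201.1 mm²; f_rv = 502 × 1000 / (7 × 201.1) = 356.7 MPa.
F'_nt = 1.3 F_nt − (F_nt / φF_nv) f_rv = 1.3·780 − (780/(0.75·579))·356.7 = 373.3 MPa, capped at F_nt → F'_nt = 373.3 MPa.
R_n = F'_nt · A_b · n = 373.3 × 201.1 × 7 / 1000 = 525.4 kN.
Design strength φR_n = 0.75 × 525.4 = 394 kN.

394 kN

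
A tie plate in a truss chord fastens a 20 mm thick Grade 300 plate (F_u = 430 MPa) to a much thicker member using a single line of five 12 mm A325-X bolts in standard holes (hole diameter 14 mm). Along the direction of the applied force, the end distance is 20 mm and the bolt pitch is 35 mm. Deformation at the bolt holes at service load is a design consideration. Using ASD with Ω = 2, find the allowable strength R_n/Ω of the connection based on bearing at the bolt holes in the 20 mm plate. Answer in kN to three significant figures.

501 kN

Per bolt r_n = 1.2 l_c t F_u ≤ 2.4 d t F_u; upper limit = 2.4 × 12 × 20 × 430 / 1000 = 247.7 kN.
Edge bolt: l_c = 20 − 14/2 = 13 mm → 1.2 × 13 × 20 × 430 / 1000 = 134.2 → r_n = 134.2 kN.
Interior bolts: l_c = 35 − 14 = 21 mm → 1.2 × 21 × 20 × 430 / 1000 = 216.7 → r_n = 216.7 kN.
R_n = 1 × 134.2 + 4 × 216.7 = 1001 kN.
Allowable strength R_n/Ω = 1001 / 2 = 501 kN.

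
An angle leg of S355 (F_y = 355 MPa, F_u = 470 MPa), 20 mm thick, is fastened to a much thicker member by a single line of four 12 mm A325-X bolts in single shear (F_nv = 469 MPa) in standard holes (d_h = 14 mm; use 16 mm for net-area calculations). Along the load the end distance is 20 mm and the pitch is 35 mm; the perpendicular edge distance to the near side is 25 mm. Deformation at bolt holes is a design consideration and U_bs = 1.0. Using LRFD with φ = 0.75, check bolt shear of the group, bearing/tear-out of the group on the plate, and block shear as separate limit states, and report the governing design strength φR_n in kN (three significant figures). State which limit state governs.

159 kN (bolt shear governs)

Bolt shear: A_b = π·12²/4 = 113.1 mm²; R_n = 469 × 113.1 × 4 × 1 / 1000 = 212.2 kN → 0.75 × 212.2 = 159 kN.
Bearing: edge l_c = 13, r_n = 146.6 kN; interior l_c = 21, r_n = 236.9 kN; R_n = 146.6 + 3·236.9 = 857.3 kN → 643 kN.
Block shear: A_gv = 2500, A_nv = 1380, A_nt = 340 mm²; R_n = min(0.6F_uA_nv, 0.6F_yA_gv) + U_bs·F_u·A_nt = 549 kN → 412 kN.
Bolt shear governs: 159 kN.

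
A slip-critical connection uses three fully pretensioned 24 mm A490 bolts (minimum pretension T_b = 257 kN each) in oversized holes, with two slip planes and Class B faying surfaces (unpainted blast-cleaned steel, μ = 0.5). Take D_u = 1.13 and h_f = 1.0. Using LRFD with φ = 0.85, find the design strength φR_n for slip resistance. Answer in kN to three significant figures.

741 kN

R_n = μ · D_u · h_f · T_b · n_s · n_b = 0.5 × 1.13 × 1.0 × 257 × 2 × 3 = 871.2 kN.
Design strength φR_n = 0.85 × 871.2 = 741 kN.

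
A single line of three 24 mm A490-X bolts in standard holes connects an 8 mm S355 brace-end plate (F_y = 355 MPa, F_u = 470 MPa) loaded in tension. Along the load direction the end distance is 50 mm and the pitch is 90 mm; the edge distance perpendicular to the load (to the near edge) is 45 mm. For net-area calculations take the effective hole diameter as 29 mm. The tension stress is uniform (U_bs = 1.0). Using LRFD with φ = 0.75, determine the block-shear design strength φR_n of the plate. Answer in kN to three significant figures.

352 kN

Shear plane L_v = 50 + 2·90 = 230 mm; A_gv = 230 × 8 = 1840 mm².
A_nv = (230 − 2.5·29) × 8 = 1260 mm².
A_nt = (45 − 0.5·29) × 8 = 244 mm².
0.6 F_u A_nv = 355.3 kN; 0.6 F_y A_gv = 391.9 kN → shear rupture governs the shear term.
R_n = 355.3 + 1.0 × 470 × 244 / 1000 = 470 kN.
Design strength φR_n = 0.75 × 470 = 352 kN.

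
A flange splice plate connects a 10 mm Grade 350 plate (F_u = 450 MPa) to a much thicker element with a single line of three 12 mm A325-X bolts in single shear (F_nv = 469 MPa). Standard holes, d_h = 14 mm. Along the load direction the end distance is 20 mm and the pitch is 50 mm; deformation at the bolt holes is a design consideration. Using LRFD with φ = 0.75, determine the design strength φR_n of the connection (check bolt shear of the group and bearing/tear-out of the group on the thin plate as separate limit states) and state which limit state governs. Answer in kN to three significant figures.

Bolt shear: A_b = π·12²/4 = 113.1 mm²; R_n = 469 × 113.1 × 3 × 1 / 1000 = 159.1 kN → 0.75 × 159.1 = 119 kN.
Bearing (1.2 l_c t F_u ≤ 2.4 d t F_u): upper limit = 2.4·12·10·450 / 1000 = 129.6 kN.
  Edge l_c = 20 − 14/2 = 13 → r_n = 70.2 kN; interior l_c = 50 − 14 = 36 → r_n = 129.6 kN.
  R_n,bearing = 1·70.2 + 2·129.6 = 329.4 kN → 0.75 × 329.4 = 247 kN.
Bolt shear governs: 119 kN.

119 kN (bolt shear governs)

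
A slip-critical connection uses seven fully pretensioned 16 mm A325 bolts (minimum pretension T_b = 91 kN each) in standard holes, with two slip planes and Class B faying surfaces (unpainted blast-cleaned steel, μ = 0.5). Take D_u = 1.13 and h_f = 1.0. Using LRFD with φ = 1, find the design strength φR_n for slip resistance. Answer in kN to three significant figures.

R_n = μ · D_u · h_f · T_b · n_s · n_b = 0.5 × 1.13 × 1.0 × 91 × 2 × 7 = 719.8 kN.
Design strength φR_n = 1 × 719.8 = 720 kN.

720 kN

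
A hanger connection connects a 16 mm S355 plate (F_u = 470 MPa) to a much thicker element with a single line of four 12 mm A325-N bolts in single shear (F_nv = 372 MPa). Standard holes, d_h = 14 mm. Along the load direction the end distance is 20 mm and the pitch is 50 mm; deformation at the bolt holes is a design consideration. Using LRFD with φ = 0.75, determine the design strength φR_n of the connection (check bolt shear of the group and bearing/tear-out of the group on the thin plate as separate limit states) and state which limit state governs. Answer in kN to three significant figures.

Bolt shear: A_b = π·12²/4 = 113.1 mm²; R_n = 372 × 113.1 × 4 × 1 / 1000 = 168.3 kN → 0.75 × 168.3 = 126 kN.
Bearing (1.2 l_c t F_u ≤ 2.4 d t F_u): upper limit = 2.4·12·16·470 / 1000 = 216.6 kN.
  Edge l_c = 20 − 14/2 = 13 → r_n = 117.3 kN; interior l_c = 50 − 14 = 36 → r_n = 216.6 kN.
  R_n,bearing = 1·117.3 + 3·216.6 = 767 kN → 0.75 × 767 = 575 kN.
Bolt shear governs: 126 kN.

126 kN (bolt shear governs)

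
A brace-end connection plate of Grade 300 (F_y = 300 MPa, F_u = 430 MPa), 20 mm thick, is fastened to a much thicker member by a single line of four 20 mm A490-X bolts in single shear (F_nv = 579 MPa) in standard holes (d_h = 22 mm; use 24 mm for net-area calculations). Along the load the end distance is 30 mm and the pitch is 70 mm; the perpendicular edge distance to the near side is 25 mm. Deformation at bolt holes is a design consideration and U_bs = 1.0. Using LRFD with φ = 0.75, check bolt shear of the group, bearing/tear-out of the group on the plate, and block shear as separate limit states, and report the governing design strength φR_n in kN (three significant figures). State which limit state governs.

546 kN (bolt shear governs)

Bolt shear: A_b = π·20²/4 = 314.2 mm²; R_n = 579 × 314.2 × 4 × 1 / 1000 = 727.6 kN → 0.75 × 727.6 = 546 kN.
Bearing: edge l_c = 19, r_n = 196.1 kN; interior l_c = 48, r_n = 412.8 kN; R_n = 196.1 + 3·412.8 = 1434 kN → 1080 kN.
Block shear: A_gv = 4800, A_nv = 3120, A_nt = 260 mm²; R_n = min(0.6F_uA_nv, 0.6F_yA_gv) + U_bs·F_u·A_nt = 916.8 kN → 688 kN.
Bolt shear governs: 546 kN.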